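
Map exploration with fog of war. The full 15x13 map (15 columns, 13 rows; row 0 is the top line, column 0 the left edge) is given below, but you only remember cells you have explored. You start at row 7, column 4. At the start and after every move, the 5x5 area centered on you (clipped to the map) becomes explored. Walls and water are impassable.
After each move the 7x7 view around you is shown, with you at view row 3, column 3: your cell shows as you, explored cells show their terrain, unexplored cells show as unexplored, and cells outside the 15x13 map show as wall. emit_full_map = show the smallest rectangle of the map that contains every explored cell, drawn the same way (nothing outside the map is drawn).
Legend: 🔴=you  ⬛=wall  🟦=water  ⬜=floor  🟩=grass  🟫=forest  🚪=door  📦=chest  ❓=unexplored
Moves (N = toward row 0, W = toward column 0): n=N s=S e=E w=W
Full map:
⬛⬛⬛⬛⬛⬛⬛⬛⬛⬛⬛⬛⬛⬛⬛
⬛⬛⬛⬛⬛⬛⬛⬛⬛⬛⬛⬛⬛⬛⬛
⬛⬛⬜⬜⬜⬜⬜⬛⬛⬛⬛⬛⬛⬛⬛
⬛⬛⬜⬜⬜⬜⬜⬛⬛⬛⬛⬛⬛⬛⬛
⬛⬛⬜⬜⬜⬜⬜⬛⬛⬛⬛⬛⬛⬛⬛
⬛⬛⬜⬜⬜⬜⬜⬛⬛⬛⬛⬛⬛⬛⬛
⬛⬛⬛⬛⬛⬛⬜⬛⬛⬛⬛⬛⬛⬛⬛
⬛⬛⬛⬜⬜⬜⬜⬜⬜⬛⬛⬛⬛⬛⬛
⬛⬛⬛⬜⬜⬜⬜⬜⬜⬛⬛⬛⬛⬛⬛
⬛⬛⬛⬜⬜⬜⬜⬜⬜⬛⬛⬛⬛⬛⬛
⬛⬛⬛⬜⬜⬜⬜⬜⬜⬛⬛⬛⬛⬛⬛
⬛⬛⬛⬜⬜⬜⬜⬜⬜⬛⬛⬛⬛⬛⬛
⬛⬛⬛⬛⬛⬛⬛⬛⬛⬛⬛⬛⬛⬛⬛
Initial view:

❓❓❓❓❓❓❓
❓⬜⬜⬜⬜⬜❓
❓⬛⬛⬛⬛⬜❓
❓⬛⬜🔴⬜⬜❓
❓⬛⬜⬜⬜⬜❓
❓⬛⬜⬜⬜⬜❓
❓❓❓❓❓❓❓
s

❓⬜⬜⬜⬜⬜❓
❓⬛⬛⬛⬛⬜❓
❓⬛⬜⬜⬜⬜❓
❓⬛⬜🔴⬜⬜❓
❓⬛⬜⬜⬜⬜❓
❓⬛⬜⬜⬜⬜❓
❓❓❓❓❓❓❓

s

❓⬛⬛⬛⬛⬜❓
❓⬛⬜⬜⬜⬜❓
❓⬛⬜⬜⬜⬜❓
❓⬛⬜🔴⬜⬜❓
❓⬛⬜⬜⬜⬜❓
❓⬛⬜⬜⬜⬜❓
❓❓❓❓❓❓❓

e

⬛⬛⬛⬛⬜❓❓
⬛⬜⬜⬜⬜⬜❓
⬛⬜⬜⬜⬜⬜❓
⬛⬜⬜🔴⬜⬜❓
⬛⬜⬜⬜⬜⬜❓
⬛⬜⬜⬜⬜⬜❓
❓❓❓❓❓❓❓

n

⬜⬜⬜⬜⬜❓❓
⬛⬛⬛⬛⬜⬛❓
⬛⬜⬜⬜⬜⬜❓
⬛⬜⬜🔴⬜⬜❓
⬛⬜⬜⬜⬜⬜❓
⬛⬜⬜⬜⬜⬜❓
⬛⬜⬜⬜⬜⬜❓

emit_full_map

⬜⬜⬜⬜⬜❓
⬛⬛⬛⬛⬜⬛
⬛⬜⬜⬜⬜⬜
⬛⬜⬜🔴⬜⬜
⬛⬜⬜⬜⬜⬜
⬛⬜⬜⬜⬜⬜
⬛⬜⬜⬜⬜⬜

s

⬛⬛⬛⬛⬜⬛❓
⬛⬜⬜⬜⬜⬜❓
⬛⬜⬜⬜⬜⬜❓
⬛⬜⬜🔴⬜⬜❓
⬛⬜⬜⬜⬜⬜❓
⬛⬜⬜⬜⬜⬜❓
❓❓❓❓❓❓❓

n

⬜⬜⬜⬜⬜❓❓
⬛⬛⬛⬛⬜⬛❓
⬛⬜⬜⬜⬜⬜❓
⬛⬜⬜🔴⬜⬜❓
⬛⬜⬜⬜⬜⬜❓
⬛⬜⬜⬜⬜⬜❓
⬛⬜⬜⬜⬜⬜❓

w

❓⬜⬜⬜⬜⬜❓
❓⬛⬛⬛⬛⬜⬛
❓⬛⬜⬜⬜⬜⬜
❓⬛⬜🔴⬜⬜⬜
❓⬛⬜⬜⬜⬜⬜
❓⬛⬜⬜⬜⬜⬜
❓⬛⬜⬜⬜⬜⬜

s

❓⬛⬛⬛⬛⬜⬛
❓⬛⬜⬜⬜⬜⬜
❓⬛⬜⬜⬜⬜⬜
❓⬛⬜🔴⬜⬜⬜
❓⬛⬜⬜⬜⬜⬜
❓⬛⬜⬜⬜⬜⬜
❓❓❓❓❓❓❓

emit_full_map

⬜⬜⬜⬜⬜❓
⬛⬛⬛⬛⬜⬛
⬛⬜⬜⬜⬜⬜
⬛⬜⬜⬜⬜⬜
⬛⬜🔴⬜⬜⬜
⬛⬜⬜⬜⬜⬜
⬛⬜⬜⬜⬜⬜

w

❓❓⬛⬛⬛⬛⬜
❓⬛⬛⬜⬜⬜⬜
❓⬛⬛⬜⬜⬜⬜
❓⬛⬛🔴⬜⬜⬜
❓⬛⬛⬜⬜⬜⬜
❓⬛⬛⬜⬜⬜⬜
❓❓❓❓❓❓❓

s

❓⬛⬛⬜⬜⬜⬜
❓⬛⬛⬜⬜⬜⬜
❓⬛⬛⬜⬜⬜⬜
❓⬛⬛🔴⬜⬜⬜
❓⬛⬛⬜⬜⬜⬜
❓⬛⬛⬛⬛⬛❓
⬛⬛⬛⬛⬛⬛⬛

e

⬛⬛⬜⬜⬜⬜⬜
⬛⬛⬜⬜⬜⬜⬜
⬛⬛⬜⬜⬜⬜⬜
⬛⬛⬜🔴⬜⬜⬜
⬛⬛⬜⬜⬜⬜⬜
⬛⬛⬛⬛⬛⬛❓
⬛⬛⬛⬛⬛⬛⬛

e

⬛⬜⬜⬜⬜⬜❓
⬛⬜⬜⬜⬜⬜❓
⬛⬜⬜⬜⬜⬜❓
⬛⬜⬜🔴⬜⬜❓
⬛⬜⬜⬜⬜⬜❓
⬛⬛⬛⬛⬛⬛❓
⬛⬛⬛⬛⬛⬛⬛

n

⬛⬛⬛⬛⬜⬛❓
⬛⬜⬜⬜⬜⬜❓
⬛⬜⬜⬜⬜⬜❓
⬛⬜⬜🔴⬜⬜❓
⬛⬜⬜⬜⬜⬜❓
⬛⬜⬜⬜⬜⬜❓
⬛⬛⬛⬛⬛⬛❓

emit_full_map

❓⬜⬜⬜⬜⬜❓
❓⬛⬛⬛⬛⬜⬛
⬛⬛⬜⬜⬜⬜⬜
⬛⬛⬜⬜⬜⬜⬜
⬛⬛⬜⬜🔴⬜⬜
⬛⬛⬜⬜⬜⬜⬜
⬛⬛⬜⬜⬜⬜⬜
⬛⬛⬛⬛⬛⬛⬛


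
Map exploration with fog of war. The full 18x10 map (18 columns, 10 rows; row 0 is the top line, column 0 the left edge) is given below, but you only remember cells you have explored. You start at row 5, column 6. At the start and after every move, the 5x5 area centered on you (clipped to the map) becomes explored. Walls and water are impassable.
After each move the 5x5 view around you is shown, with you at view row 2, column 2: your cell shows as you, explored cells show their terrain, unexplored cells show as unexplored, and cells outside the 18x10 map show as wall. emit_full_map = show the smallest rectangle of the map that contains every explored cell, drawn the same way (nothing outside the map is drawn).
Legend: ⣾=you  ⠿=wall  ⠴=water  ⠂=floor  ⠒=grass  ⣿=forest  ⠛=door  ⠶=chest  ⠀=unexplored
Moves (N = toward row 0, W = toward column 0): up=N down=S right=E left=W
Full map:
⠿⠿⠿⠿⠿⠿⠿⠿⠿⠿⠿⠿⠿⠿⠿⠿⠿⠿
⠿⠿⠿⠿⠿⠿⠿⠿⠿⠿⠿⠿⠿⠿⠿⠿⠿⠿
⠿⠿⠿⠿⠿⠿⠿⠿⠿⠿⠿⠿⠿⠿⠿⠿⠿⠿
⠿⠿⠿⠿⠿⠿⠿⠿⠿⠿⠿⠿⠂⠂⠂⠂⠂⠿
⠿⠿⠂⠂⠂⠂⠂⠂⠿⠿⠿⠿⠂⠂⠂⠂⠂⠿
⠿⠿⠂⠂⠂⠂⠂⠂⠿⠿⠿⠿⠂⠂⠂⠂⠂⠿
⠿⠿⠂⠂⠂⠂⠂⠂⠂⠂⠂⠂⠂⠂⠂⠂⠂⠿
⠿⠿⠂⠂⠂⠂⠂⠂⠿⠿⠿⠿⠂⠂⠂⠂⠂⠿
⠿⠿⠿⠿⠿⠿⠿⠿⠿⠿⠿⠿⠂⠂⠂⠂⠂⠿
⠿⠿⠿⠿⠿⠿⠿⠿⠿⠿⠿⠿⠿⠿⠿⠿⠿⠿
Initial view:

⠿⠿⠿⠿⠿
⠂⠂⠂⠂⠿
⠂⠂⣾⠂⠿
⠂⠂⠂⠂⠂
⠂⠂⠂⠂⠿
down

⠂⠂⠂⠂⠿
⠂⠂⠂⠂⠿
⠂⠂⣾⠂⠂
⠂⠂⠂⠂⠿
⠿⠿⠿⠿⠿

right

⠂⠂⠂⠿⠿
⠂⠂⠂⠿⠿
⠂⠂⣾⠂⠂
⠂⠂⠂⠿⠿
⠿⠿⠿⠿⠿

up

⠿⠿⠿⠿⠿
⠂⠂⠂⠿⠿
⠂⠂⣾⠿⠿
⠂⠂⠂⠂⠂
⠂⠂⠂⠿⠿

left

⠿⠿⠿⠿⠿
⠂⠂⠂⠂⠿
⠂⠂⣾⠂⠿
⠂⠂⠂⠂⠂
⠂⠂⠂⠂⠿

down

⠂⠂⠂⠂⠿
⠂⠂⠂⠂⠿
⠂⠂⣾⠂⠂
⠂⠂⠂⠂⠿
⠿⠿⠿⠿⠿

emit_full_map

⠿⠿⠿⠿⠿⠿
⠂⠂⠂⠂⠿⠿
⠂⠂⠂⠂⠿⠿
⠂⠂⣾⠂⠂⠂
⠂⠂⠂⠂⠿⠿
⠿⠿⠿⠿⠿⠿

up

⠿⠿⠿⠿⠿
⠂⠂⠂⠂⠿
⠂⠂⣾⠂⠿
⠂⠂⠂⠂⠂
⠂⠂⠂⠂⠿


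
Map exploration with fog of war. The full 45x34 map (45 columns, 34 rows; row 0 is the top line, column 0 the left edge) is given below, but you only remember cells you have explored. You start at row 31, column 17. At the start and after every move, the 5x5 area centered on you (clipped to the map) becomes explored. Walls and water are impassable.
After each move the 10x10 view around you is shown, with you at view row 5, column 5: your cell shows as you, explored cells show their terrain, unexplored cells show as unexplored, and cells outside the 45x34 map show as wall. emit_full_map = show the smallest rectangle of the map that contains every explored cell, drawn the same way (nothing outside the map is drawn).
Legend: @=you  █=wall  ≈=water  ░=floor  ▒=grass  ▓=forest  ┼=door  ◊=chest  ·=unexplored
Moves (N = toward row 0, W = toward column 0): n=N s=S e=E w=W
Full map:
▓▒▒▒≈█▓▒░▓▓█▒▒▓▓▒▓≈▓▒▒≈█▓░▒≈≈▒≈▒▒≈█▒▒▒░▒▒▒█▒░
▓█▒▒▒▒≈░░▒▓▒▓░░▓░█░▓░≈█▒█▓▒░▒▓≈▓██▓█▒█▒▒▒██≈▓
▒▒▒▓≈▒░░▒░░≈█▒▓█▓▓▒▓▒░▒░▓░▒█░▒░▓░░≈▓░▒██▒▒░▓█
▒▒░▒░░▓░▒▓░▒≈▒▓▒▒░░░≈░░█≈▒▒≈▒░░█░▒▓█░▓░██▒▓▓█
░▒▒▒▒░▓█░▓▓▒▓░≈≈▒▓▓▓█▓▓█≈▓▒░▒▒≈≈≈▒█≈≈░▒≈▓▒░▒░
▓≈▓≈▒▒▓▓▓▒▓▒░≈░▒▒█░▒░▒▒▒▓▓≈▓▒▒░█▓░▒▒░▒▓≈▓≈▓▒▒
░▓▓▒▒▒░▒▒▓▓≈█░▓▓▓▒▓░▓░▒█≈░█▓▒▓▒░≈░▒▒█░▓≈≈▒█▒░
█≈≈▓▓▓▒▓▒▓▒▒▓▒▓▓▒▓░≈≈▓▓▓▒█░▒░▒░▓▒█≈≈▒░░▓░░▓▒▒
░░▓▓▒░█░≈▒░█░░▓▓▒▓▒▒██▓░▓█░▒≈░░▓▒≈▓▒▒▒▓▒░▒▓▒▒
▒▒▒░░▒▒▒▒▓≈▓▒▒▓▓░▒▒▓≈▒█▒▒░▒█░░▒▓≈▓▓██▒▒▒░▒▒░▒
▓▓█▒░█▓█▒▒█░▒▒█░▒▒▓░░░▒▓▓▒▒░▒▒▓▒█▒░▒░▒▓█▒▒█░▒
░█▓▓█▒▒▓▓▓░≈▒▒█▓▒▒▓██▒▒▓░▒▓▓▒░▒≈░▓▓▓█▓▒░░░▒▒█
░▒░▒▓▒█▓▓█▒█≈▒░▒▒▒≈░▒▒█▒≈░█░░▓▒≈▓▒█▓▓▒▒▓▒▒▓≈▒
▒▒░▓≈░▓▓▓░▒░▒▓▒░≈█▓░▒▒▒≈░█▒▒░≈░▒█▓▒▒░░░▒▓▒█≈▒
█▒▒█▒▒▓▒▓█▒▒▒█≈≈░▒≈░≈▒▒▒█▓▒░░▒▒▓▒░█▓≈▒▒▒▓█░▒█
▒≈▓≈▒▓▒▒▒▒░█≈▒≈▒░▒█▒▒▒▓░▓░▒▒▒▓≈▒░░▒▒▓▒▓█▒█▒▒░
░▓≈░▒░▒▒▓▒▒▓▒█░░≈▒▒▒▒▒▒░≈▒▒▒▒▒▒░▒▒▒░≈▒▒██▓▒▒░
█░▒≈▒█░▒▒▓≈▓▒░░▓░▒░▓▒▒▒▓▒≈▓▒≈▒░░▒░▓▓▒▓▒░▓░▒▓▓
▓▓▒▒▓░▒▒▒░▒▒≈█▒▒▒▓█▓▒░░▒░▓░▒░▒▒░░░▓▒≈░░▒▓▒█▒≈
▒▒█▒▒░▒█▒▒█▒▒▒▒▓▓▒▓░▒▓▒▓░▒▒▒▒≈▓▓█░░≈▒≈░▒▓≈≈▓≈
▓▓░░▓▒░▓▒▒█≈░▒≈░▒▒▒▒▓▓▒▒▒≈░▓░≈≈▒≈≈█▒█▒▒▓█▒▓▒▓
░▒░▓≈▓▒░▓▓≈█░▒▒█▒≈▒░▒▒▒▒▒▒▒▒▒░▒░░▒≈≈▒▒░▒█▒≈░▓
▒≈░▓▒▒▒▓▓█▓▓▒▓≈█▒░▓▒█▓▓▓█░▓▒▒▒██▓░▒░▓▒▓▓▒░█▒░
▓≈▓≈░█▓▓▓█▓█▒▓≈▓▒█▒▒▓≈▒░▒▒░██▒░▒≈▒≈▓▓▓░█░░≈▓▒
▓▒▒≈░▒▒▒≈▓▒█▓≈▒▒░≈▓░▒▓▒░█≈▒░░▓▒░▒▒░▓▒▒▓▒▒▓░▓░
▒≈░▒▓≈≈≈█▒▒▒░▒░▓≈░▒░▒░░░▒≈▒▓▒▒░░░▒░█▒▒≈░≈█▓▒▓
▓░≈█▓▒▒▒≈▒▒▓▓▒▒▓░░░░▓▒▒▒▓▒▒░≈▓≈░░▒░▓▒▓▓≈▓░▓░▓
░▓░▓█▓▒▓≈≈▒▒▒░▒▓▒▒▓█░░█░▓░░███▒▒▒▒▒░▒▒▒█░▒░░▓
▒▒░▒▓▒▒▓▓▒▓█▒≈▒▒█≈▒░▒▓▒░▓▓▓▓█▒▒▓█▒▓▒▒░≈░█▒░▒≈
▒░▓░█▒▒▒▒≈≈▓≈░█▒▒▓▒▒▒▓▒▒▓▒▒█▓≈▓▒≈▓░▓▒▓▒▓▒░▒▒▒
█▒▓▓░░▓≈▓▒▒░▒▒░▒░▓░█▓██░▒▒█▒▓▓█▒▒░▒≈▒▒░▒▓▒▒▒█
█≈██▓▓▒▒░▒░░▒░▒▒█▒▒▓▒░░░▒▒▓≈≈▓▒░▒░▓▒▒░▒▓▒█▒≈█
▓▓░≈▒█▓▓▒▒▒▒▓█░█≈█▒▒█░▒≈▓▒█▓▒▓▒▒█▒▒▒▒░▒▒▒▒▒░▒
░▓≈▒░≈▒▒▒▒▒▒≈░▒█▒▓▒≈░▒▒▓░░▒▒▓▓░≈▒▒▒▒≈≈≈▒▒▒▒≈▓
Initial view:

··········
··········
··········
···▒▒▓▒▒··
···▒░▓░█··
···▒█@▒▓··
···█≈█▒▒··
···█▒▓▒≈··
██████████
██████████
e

··········
··········
··········
··▒▒▓▒▒▒··
··▒░▓░█▓··
··▒█▒@▓▒··
··█≈█▒▒█··
··█▒▓▒≈░··
██████████
██████████

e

··········
··········
··········
·▒▒▓▒▒▒▓··
·▒░▓░█▓█··
·▒█▒▒@▒░··
·█≈█▒▒█░··
·█▒▓▒≈░▒··
██████████
██████████

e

··········
··········
··········
▒▒▓▒▒▒▓▒··
▒░▓░█▓██··
▒█▒▒▓@░░··
█≈█▒▒█░▒··
█▒▓▒≈░▒▒··
██████████
██████████

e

··········
··········
··········
▒▓▒▒▒▓▒▒··
░▓░█▓██░··
█▒▒▓▒@░░··
≈█▒▒█░▒≈··
▒▓▒≈░▒▒▓··
██████████
██████████

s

··········
··········
▒▓▒▒▒▓▒▒··
░▓░█▓██░··
█▒▒▓▒░░░··
≈█▒▒█@▒≈··
▒▓▒≈░▒▒▓··
██████████
██████████
██████████

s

··········
▒▓▒▒▒▓▒▒··
░▓░█▓██░··
█▒▒▓▒░░░··
≈█▒▒█░▒≈··
▒▓▒≈░@▒▓··
██████████
██████████
██████████
██████████

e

··········
▓▒▒▒▓▒▒···
▓░█▓██░···
▒▒▓▒░░░▒··
█▒▒█░▒≈▓··
▓▒≈░▒@▓░··
██████████
██████████
██████████
██████████

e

··········
▒▒▒▓▒▒····
░█▓██░····
▒▓▒░░░▒▒··
▒▒█░▒≈▓▒··
▒≈░▒▒@░░··
██████████
██████████
██████████
██████████

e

··········
▒▒▓▒▒·····
█▓██░·····
▓▒░░░▒▒▓··
▒█░▒≈▓▒█··
≈░▒▒▓@░▒··
██████████
██████████
██████████
██████████

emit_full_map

▒▒▓▒▒▒▓▒▒···
▒░▓░█▓██░···
▒█▒▒▓▒░░░▒▒▓
█≈█▒▒█░▒≈▓▒█
█▒▓▒≈░▒▒▓@░▒

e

··········
▒▓▒▒······
▓██░······
▒░░░▒▒▓≈··
█░▒≈▓▒█▓··
░▒▒▓░@▒▒··
██████████
██████████
██████████
██████████

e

··········
▓▒▒·······
██░·······
░░░▒▒▓≈≈··
░▒≈▓▒█▓▒··
▒▒▓░░@▒▓··
██████████
██████████
██████████
██████████

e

··········
▒▒········
█░········
░░▒▒▓≈≈▓··
▒≈▓▒█▓▒▓··
▒▓░░▒@▓▓··
██████████
██████████
██████████
██████████

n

··········
··········
▒▒········
█░·▒█▒▓▓··
░░▒▒▓≈≈▓··
▒≈▓▒█@▒▓··
▒▓░░▒▒▓▓··
██████████
██████████
██████████

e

··········
··········
▒·········
░·▒█▒▓▓█··
░▒▒▓≈≈▓▒··
≈▓▒█▓@▓▒··
▓░░▒▒▓▓░··
██████████
██████████
██████████

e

··········
··········
··········
·▒█▒▓▓█▒··
▒▒▓≈≈▓▒░··
▓▒█▓▒@▒▒··
░░▒▒▓▓░≈··
██████████
██████████
██████████

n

··········
··········
··········
···█▓≈▓▒··
·▒█▒▓▓█▒··
▒▒▓≈≈@▒░··
▓▒█▓▒▓▒▒··
░░▒▒▓▓░≈··
██████████
██████████

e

··········
··········
··········
··█▓≈▓▒≈··
▒█▒▓▓█▒▒··
▒▓≈≈▓@░▒··
▒█▓▒▓▒▒█··
░▒▒▓▓░≈▒··
██████████
██████████

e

··········
··········
··········
·█▓≈▓▒≈▓··
█▒▓▓█▒▒░··
▓≈≈▓▒@▒░··
█▓▒▓▒▒█▒··
▒▒▓▓░≈▒▒··
██████████
██████████

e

··········
··········
··········
█▓≈▓▒≈▓░··
▒▓▓█▒▒░▒··
≈≈▓▒░@░▓··
▓▒▓▒▒█▒▒··
▒▓▓░≈▒▒▒··
██████████
██████████

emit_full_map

▒▒▓▒▒▒▓▒▒···█▓≈▓▒≈▓░
▒░▓░█▓██░·▒█▒▓▓█▒▒░▒
▒█▒▒▓▒░░░▒▒▓≈≈▓▒░@░▓
█≈█▒▒█░▒≈▓▒█▓▒▓▒▒█▒▒
█▒▓▒≈░▒▒▓░░▒▒▓▓░≈▒▒▒

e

··········
··········
··········
▓≈▓▒≈▓░▓··
▓▓█▒▒░▒≈··
≈▓▒░▒@▓▒··
▒▓▒▒█▒▒▒··
▓▓░≈▒▒▒▒··
██████████
██████████

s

··········
··········
▓≈▓▒≈▓░▓··
▓▓█▒▒░▒≈··
≈▓▒░▒░▓▒··
▒▓▒▒█@▒▒··
▓▓░≈▒▒▒▒··
██████████
██████████
██████████

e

··········
··········
≈▓▒≈▓░▓···
▓█▒▒░▒≈▒··
▓▒░▒░▓▒▒··
▓▒▒█▒@▒▒··
▓░≈▒▒▒▒≈··
██████████
██████████
██████████

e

··········
··········
▓▒≈▓░▓····
█▒▒░▒≈▒▒··
▒░▒░▓▒▒░··
▒▒█▒▒@▒░··
░≈▒▒▒▒≈≈··
██████████
██████████
██████████

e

··········
··········
▒≈▓░▓·····
▒▒░▒≈▒▒░··
░▒░▓▒▒░▒··
▒█▒▒▒@░▒··
≈▒▒▒▒≈≈≈··
██████████
██████████
██████████

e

··········
··········
≈▓░▓······
▒░▒≈▒▒░▒··
▒░▓▒▒░▒▓··
█▒▒▒▒@▒▒··
▒▒▒▒≈≈≈▒··
██████████
██████████
██████████

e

··········
··········
▓░▓·······
░▒≈▒▒░▒▓··
░▓▒▒░▒▓▒··
▒▒▒▒░@▒▒··
▒▒▒≈≈≈▒▒··
██████████
██████████
██████████

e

··········
··········
░▓········
▒≈▒▒░▒▓▒··
▓▒▒░▒▓▒█··
▒▒▒░▒@▒▒··
▒▒≈≈≈▒▒▒··
██████████
██████████
██████████

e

··········
··········
▓·········
≈▒▒░▒▓▒▒··
▒▒░▒▓▒█▒··
▒▒░▒▒@▒▒··
▒≈≈≈▒▒▒▒··
██████████
██████████
██████████

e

·········█
·········█
·········█
▒▒░▒▓▒▒▒·█
▒░▒▓▒█▒≈·█
▒░▒▒▒@▒░·█
≈≈≈▒▒▒▒≈·█
██████████
██████████
██████████

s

·········█
·········█
▒▒░▒▓▒▒▒·█
▒░▒▓▒█▒≈·█
▒░▒▒▒▒▒░·█
≈≈≈▒▒@▒≈·█
██████████
██████████
██████████
██████████

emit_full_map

▒▒▓▒▒▒▓▒▒···█▓≈▓▒≈▓░▓········
▒░▓░█▓██░·▒█▒▓▓█▒▒░▒≈▒▒░▒▓▒▒▒
▒█▒▒▓▒░░░▒▒▓≈≈▓▒░▒░▓▒▒░▒▓▒█▒≈
█≈█▒▒█░▒≈▓▒█▓▒▓▒▒█▒▒▒▒░▒▒▒▒▒░
█▒▓▒≈░▒▒▓░░▒▒▓▓░≈▒▒▒▒≈≈≈▒▒@▒≈


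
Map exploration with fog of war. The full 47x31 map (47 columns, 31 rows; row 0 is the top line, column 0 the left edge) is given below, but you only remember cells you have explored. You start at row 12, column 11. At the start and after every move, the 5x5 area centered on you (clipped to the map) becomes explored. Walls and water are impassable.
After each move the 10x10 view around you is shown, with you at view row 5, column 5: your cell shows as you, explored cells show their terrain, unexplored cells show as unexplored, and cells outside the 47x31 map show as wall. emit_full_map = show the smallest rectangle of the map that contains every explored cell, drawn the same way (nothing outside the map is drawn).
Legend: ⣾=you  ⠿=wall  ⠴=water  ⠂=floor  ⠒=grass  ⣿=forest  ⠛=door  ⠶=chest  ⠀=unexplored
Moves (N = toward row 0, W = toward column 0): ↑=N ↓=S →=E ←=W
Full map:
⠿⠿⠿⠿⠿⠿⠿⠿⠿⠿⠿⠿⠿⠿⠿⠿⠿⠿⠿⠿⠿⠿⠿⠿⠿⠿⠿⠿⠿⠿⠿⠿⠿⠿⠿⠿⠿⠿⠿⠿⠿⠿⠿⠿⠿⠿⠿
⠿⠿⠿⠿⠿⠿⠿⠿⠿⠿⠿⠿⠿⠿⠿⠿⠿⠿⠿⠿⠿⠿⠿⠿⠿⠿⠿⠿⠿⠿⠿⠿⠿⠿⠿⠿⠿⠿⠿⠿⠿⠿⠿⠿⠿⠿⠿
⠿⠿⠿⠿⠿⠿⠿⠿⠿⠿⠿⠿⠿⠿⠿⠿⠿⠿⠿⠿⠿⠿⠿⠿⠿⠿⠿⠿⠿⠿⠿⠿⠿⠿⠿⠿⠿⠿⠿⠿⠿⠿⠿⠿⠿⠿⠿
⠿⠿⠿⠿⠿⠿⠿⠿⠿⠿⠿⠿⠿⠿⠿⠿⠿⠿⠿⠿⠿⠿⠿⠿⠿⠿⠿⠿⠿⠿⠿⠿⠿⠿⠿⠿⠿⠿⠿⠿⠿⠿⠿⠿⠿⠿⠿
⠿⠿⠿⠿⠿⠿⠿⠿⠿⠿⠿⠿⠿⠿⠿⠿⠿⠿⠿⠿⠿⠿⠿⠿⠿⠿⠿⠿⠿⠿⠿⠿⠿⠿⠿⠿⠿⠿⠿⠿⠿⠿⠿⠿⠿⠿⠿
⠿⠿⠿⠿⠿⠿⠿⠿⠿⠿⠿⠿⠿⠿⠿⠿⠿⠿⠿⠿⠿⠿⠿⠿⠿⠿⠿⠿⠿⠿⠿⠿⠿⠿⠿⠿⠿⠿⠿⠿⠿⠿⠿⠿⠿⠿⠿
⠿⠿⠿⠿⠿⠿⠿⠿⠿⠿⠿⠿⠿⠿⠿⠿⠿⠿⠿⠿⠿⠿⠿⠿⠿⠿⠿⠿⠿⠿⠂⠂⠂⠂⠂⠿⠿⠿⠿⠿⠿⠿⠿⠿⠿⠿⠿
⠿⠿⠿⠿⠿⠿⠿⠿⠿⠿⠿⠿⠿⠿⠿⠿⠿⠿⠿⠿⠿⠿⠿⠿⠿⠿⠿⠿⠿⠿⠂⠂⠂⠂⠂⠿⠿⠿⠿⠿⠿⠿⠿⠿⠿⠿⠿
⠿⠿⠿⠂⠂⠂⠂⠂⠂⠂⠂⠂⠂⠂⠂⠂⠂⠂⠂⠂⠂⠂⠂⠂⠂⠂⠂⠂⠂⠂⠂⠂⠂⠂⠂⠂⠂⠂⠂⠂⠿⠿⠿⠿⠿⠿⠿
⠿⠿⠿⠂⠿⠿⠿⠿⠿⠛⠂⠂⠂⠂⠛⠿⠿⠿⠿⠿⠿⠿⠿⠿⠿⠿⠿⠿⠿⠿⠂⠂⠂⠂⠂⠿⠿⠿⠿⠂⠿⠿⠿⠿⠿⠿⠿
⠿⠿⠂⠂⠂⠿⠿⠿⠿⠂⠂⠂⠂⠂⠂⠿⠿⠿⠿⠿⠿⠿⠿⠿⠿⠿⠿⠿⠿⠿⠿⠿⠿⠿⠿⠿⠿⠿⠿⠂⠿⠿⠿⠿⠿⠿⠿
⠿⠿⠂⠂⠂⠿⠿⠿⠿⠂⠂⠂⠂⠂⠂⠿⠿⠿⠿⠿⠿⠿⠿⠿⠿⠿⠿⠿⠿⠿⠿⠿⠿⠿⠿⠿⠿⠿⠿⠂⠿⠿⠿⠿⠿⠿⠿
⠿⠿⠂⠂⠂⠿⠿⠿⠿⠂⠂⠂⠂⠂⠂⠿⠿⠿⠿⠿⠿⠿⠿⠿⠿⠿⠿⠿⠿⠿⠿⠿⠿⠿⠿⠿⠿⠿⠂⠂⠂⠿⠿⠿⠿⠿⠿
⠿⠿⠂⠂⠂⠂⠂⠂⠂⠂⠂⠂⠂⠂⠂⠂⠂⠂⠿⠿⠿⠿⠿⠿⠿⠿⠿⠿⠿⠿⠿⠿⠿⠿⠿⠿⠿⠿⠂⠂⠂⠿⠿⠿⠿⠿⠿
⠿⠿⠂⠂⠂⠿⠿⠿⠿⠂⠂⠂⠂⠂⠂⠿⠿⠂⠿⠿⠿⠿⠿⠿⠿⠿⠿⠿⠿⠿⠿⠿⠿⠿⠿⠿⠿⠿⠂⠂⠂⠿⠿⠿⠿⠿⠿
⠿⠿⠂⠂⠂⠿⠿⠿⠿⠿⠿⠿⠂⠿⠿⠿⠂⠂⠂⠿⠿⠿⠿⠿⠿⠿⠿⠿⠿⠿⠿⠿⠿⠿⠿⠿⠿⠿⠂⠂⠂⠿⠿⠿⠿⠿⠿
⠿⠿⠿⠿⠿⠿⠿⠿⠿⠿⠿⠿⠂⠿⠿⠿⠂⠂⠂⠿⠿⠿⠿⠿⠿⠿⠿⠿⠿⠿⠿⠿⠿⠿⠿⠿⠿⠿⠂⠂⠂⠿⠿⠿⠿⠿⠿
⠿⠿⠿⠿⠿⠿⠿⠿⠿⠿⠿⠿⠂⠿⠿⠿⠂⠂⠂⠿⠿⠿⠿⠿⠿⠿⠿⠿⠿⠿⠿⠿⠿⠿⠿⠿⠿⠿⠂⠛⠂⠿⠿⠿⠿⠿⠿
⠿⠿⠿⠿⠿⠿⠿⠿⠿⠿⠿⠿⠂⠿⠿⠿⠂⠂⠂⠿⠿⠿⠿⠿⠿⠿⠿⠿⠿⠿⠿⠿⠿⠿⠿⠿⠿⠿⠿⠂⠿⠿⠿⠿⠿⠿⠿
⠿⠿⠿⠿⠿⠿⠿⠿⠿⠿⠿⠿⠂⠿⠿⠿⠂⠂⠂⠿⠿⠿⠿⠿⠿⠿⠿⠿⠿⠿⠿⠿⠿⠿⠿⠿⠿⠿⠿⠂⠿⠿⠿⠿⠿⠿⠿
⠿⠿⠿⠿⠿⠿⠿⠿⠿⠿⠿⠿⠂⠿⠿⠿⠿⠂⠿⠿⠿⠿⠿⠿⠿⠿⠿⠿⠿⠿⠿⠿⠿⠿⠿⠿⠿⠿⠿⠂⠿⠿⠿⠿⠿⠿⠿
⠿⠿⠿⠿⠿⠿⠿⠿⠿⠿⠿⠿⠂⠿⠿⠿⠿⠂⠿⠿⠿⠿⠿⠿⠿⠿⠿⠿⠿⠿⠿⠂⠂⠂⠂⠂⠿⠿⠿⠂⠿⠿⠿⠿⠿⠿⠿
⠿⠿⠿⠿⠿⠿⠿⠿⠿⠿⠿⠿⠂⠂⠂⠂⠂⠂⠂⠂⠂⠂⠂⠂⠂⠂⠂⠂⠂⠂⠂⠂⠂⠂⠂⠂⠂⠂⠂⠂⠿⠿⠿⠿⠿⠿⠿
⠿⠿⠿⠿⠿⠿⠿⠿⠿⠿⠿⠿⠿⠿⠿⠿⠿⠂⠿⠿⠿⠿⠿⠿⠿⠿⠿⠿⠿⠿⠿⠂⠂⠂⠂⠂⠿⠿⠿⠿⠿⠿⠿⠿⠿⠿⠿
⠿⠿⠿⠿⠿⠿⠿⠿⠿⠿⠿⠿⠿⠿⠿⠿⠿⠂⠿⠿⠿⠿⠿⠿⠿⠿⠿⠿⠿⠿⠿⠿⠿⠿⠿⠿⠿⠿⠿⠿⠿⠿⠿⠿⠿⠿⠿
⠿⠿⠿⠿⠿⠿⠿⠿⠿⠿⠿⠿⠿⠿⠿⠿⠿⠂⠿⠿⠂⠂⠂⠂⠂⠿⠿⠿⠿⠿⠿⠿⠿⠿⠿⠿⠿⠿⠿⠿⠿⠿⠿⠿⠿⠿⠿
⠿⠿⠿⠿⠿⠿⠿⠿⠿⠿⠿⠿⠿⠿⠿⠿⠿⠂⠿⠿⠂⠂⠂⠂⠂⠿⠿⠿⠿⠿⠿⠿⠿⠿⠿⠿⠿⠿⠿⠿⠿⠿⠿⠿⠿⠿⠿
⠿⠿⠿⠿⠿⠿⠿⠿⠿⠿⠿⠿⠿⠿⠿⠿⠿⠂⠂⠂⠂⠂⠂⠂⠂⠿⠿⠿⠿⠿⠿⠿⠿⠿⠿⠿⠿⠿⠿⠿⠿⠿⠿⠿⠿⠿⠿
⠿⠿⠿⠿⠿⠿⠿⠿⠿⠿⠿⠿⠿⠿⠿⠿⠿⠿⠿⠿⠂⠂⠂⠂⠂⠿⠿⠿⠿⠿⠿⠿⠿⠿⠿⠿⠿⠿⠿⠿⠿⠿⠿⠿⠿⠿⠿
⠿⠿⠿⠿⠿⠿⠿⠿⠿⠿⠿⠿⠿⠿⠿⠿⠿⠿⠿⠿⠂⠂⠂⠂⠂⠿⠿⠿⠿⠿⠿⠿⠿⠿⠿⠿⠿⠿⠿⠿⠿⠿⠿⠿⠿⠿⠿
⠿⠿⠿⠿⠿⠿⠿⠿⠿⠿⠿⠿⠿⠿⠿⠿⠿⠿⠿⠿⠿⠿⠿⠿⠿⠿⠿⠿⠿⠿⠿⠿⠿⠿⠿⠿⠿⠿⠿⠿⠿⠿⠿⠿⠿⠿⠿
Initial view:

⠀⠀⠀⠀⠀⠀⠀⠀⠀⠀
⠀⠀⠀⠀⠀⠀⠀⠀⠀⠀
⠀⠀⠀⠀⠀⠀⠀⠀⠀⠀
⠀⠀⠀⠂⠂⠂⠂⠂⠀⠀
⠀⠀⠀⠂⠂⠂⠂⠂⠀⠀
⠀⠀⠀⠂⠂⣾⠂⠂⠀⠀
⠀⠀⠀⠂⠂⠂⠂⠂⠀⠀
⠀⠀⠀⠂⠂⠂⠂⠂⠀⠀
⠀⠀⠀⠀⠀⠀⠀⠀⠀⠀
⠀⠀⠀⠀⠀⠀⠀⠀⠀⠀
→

⠀⠀⠀⠀⠀⠀⠀⠀⠀⠀
⠀⠀⠀⠀⠀⠀⠀⠀⠀⠀
⠀⠀⠀⠀⠀⠀⠀⠀⠀⠀
⠀⠀⠂⠂⠂⠂⠂⠂⠀⠀
⠀⠀⠂⠂⠂⠂⠂⠂⠀⠀
⠀⠀⠂⠂⠂⣾⠂⠂⠀⠀
⠀⠀⠂⠂⠂⠂⠂⠂⠀⠀
⠀⠀⠂⠂⠂⠂⠂⠂⠀⠀
⠀⠀⠀⠀⠀⠀⠀⠀⠀⠀
⠀⠀⠀⠀⠀⠀⠀⠀⠀⠀

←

⠀⠀⠀⠀⠀⠀⠀⠀⠀⠀
⠀⠀⠀⠀⠀⠀⠀⠀⠀⠀
⠀⠀⠀⠀⠀⠀⠀⠀⠀⠀
⠀⠀⠀⠂⠂⠂⠂⠂⠂⠀
⠀⠀⠀⠂⠂⠂⠂⠂⠂⠀
⠀⠀⠀⠂⠂⣾⠂⠂⠂⠀
⠀⠀⠀⠂⠂⠂⠂⠂⠂⠀
⠀⠀⠀⠂⠂⠂⠂⠂⠂⠀
⠀⠀⠀⠀⠀⠀⠀⠀⠀⠀
⠀⠀⠀⠀⠀⠀⠀⠀⠀⠀

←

⠀⠀⠀⠀⠀⠀⠀⠀⠀⠀
⠀⠀⠀⠀⠀⠀⠀⠀⠀⠀
⠀⠀⠀⠀⠀⠀⠀⠀⠀⠀
⠀⠀⠀⠿⠂⠂⠂⠂⠂⠂
⠀⠀⠀⠿⠂⠂⠂⠂⠂⠂
⠀⠀⠀⠿⠂⣾⠂⠂⠂⠂
⠀⠀⠀⠂⠂⠂⠂⠂⠂⠂
⠀⠀⠀⠿⠂⠂⠂⠂⠂⠂
⠀⠀⠀⠀⠀⠀⠀⠀⠀⠀
⠀⠀⠀⠀⠀⠀⠀⠀⠀⠀

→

⠀⠀⠀⠀⠀⠀⠀⠀⠀⠀
⠀⠀⠀⠀⠀⠀⠀⠀⠀⠀
⠀⠀⠀⠀⠀⠀⠀⠀⠀⠀
⠀⠀⠿⠂⠂⠂⠂⠂⠂⠀
⠀⠀⠿⠂⠂⠂⠂⠂⠂⠀
⠀⠀⠿⠂⠂⣾⠂⠂⠂⠀
⠀⠀⠂⠂⠂⠂⠂⠂⠂⠀
⠀⠀⠿⠂⠂⠂⠂⠂⠂⠀
⠀⠀⠀⠀⠀⠀⠀⠀⠀⠀
⠀⠀⠀⠀⠀⠀⠀⠀⠀⠀

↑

⠀⠀⠀⠀⠀⠀⠀⠀⠀⠀
⠀⠀⠀⠀⠀⠀⠀⠀⠀⠀
⠀⠀⠀⠀⠀⠀⠀⠀⠀⠀
⠀⠀⠀⠛⠂⠂⠂⠂⠀⠀
⠀⠀⠿⠂⠂⠂⠂⠂⠂⠀
⠀⠀⠿⠂⠂⣾⠂⠂⠂⠀
⠀⠀⠿⠂⠂⠂⠂⠂⠂⠀
⠀⠀⠂⠂⠂⠂⠂⠂⠂⠀
⠀⠀⠿⠂⠂⠂⠂⠂⠂⠀
⠀⠀⠀⠀⠀⠀⠀⠀⠀⠀

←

⠀⠀⠀⠀⠀⠀⠀⠀⠀⠀
⠀⠀⠀⠀⠀⠀⠀⠀⠀⠀
⠀⠀⠀⠀⠀⠀⠀⠀⠀⠀
⠀⠀⠀⠿⠛⠂⠂⠂⠂⠀
⠀⠀⠀⠿⠂⠂⠂⠂⠂⠂
⠀⠀⠀⠿⠂⣾⠂⠂⠂⠂
⠀⠀⠀⠿⠂⠂⠂⠂⠂⠂
⠀⠀⠀⠂⠂⠂⠂⠂⠂⠂
⠀⠀⠀⠿⠂⠂⠂⠂⠂⠂
⠀⠀⠀⠀⠀⠀⠀⠀⠀⠀

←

⠀⠀⠀⠀⠀⠀⠀⠀⠀⠀
⠀⠀⠀⠀⠀⠀⠀⠀⠀⠀
⠀⠀⠀⠀⠀⠀⠀⠀⠀⠀
⠀⠀⠀⠿⠿⠛⠂⠂⠂⠂
⠀⠀⠀⠿⠿⠂⠂⠂⠂⠂
⠀⠀⠀⠿⠿⣾⠂⠂⠂⠂
⠀⠀⠀⠿⠿⠂⠂⠂⠂⠂
⠀⠀⠀⠂⠂⠂⠂⠂⠂⠂
⠀⠀⠀⠀⠿⠂⠂⠂⠂⠂
⠀⠀⠀⠀⠀⠀⠀⠀⠀⠀

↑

⠀⠀⠀⠀⠀⠀⠀⠀⠀⠀
⠀⠀⠀⠀⠀⠀⠀⠀⠀⠀
⠀⠀⠀⠀⠀⠀⠀⠀⠀⠀
⠀⠀⠀⠂⠂⠂⠂⠂⠀⠀
⠀⠀⠀⠿⠿⠛⠂⠂⠂⠂
⠀⠀⠀⠿⠿⣾⠂⠂⠂⠂
⠀⠀⠀⠿⠿⠂⠂⠂⠂⠂
⠀⠀⠀⠿⠿⠂⠂⠂⠂⠂
⠀⠀⠀⠂⠂⠂⠂⠂⠂⠂
⠀⠀⠀⠀⠿⠂⠂⠂⠂⠂

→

⠀⠀⠀⠀⠀⠀⠀⠀⠀⠀
⠀⠀⠀⠀⠀⠀⠀⠀⠀⠀
⠀⠀⠀⠀⠀⠀⠀⠀⠀⠀
⠀⠀⠂⠂⠂⠂⠂⠂⠀⠀
⠀⠀⠿⠿⠛⠂⠂⠂⠂⠀
⠀⠀⠿⠿⠂⣾⠂⠂⠂⠂
⠀⠀⠿⠿⠂⠂⠂⠂⠂⠂
⠀⠀⠿⠿⠂⠂⠂⠂⠂⠂
⠀⠀⠂⠂⠂⠂⠂⠂⠂⠂
⠀⠀⠀⠿⠂⠂⠂⠂⠂⠂

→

⠀⠀⠀⠀⠀⠀⠀⠀⠀⠀
⠀⠀⠀⠀⠀⠀⠀⠀⠀⠀
⠀⠀⠀⠀⠀⠀⠀⠀⠀⠀
⠀⠂⠂⠂⠂⠂⠂⠂⠀⠀
⠀⠿⠿⠛⠂⠂⠂⠂⠀⠀
⠀⠿⠿⠂⠂⣾⠂⠂⠂⠀
⠀⠿⠿⠂⠂⠂⠂⠂⠂⠀
⠀⠿⠿⠂⠂⠂⠂⠂⠂⠀
⠀⠂⠂⠂⠂⠂⠂⠂⠂⠀
⠀⠀⠿⠂⠂⠂⠂⠂⠂⠀

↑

⠀⠀⠀⠀⠀⠀⠀⠀⠀⠀
⠀⠀⠀⠀⠀⠀⠀⠀⠀⠀
⠀⠀⠀⠀⠀⠀⠀⠀⠀⠀
⠀⠀⠀⠿⠿⠿⠿⠿⠀⠀
⠀⠂⠂⠂⠂⠂⠂⠂⠀⠀
⠀⠿⠿⠛⠂⣾⠂⠂⠀⠀
⠀⠿⠿⠂⠂⠂⠂⠂⠂⠀
⠀⠿⠿⠂⠂⠂⠂⠂⠂⠀
⠀⠿⠿⠂⠂⠂⠂⠂⠂⠀
⠀⠂⠂⠂⠂⠂⠂⠂⠂⠀

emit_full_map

⠀⠀⠿⠿⠿⠿⠿⠀
⠂⠂⠂⠂⠂⠂⠂⠀
⠿⠿⠛⠂⣾⠂⠂⠀
⠿⠿⠂⠂⠂⠂⠂⠂
⠿⠿⠂⠂⠂⠂⠂⠂
⠿⠿⠂⠂⠂⠂⠂⠂
⠂⠂⠂⠂⠂⠂⠂⠂
⠀⠿⠂⠂⠂⠂⠂⠂

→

⠀⠀⠀⠀⠀⠀⠀⠀⠀⠀
⠀⠀⠀⠀⠀⠀⠀⠀⠀⠀
⠀⠀⠀⠀⠀⠀⠀⠀⠀⠀
⠀⠀⠿⠿⠿⠿⠿⠿⠀⠀
⠂⠂⠂⠂⠂⠂⠂⠂⠀⠀
⠿⠿⠛⠂⠂⣾⠂⠛⠀⠀
⠿⠿⠂⠂⠂⠂⠂⠂⠀⠀
⠿⠿⠂⠂⠂⠂⠂⠂⠀⠀
⠿⠿⠂⠂⠂⠂⠂⠂⠀⠀
⠂⠂⠂⠂⠂⠂⠂⠂⠀⠀

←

⠀⠀⠀⠀⠀⠀⠀⠀⠀⠀
⠀⠀⠀⠀⠀⠀⠀⠀⠀⠀
⠀⠀⠀⠀⠀⠀⠀⠀⠀⠀
⠀⠀⠀⠿⠿⠿⠿⠿⠿⠀
⠀⠂⠂⠂⠂⠂⠂⠂⠂⠀
⠀⠿⠿⠛⠂⣾⠂⠂⠛⠀
⠀⠿⠿⠂⠂⠂⠂⠂⠂⠀
⠀⠿⠿⠂⠂⠂⠂⠂⠂⠀
⠀⠿⠿⠂⠂⠂⠂⠂⠂⠀
⠀⠂⠂⠂⠂⠂⠂⠂⠂⠀

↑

⠀⠀⠀⠀⠀⠀⠀⠀⠀⠀
⠀⠀⠀⠀⠀⠀⠀⠀⠀⠀
⠀⠀⠀⠀⠀⠀⠀⠀⠀⠀
⠀⠀⠀⠿⠿⠿⠿⠿⠀⠀
⠀⠀⠀⠿⠿⠿⠿⠿⠿⠀
⠀⠂⠂⠂⠂⣾⠂⠂⠂⠀
⠀⠿⠿⠛⠂⠂⠂⠂⠛⠀
⠀⠿⠿⠂⠂⠂⠂⠂⠂⠀
⠀⠿⠿⠂⠂⠂⠂⠂⠂⠀
⠀⠿⠿⠂⠂⠂⠂⠂⠂⠀

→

⠀⠀⠀⠀⠀⠀⠀⠀⠀⠀
⠀⠀⠀⠀⠀⠀⠀⠀⠀⠀
⠀⠀⠀⠀⠀⠀⠀⠀⠀⠀
⠀⠀⠿⠿⠿⠿⠿⠿⠀⠀
⠀⠀⠿⠿⠿⠿⠿⠿⠀⠀
⠂⠂⠂⠂⠂⣾⠂⠂⠀⠀
⠿⠿⠛⠂⠂⠂⠂⠛⠀⠀
⠿⠿⠂⠂⠂⠂⠂⠂⠀⠀
⠿⠿⠂⠂⠂⠂⠂⠂⠀⠀
⠿⠿⠂⠂⠂⠂⠂⠂⠀⠀

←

⠀⠀⠀⠀⠀⠀⠀⠀⠀⠀
⠀⠀⠀⠀⠀⠀⠀⠀⠀⠀
⠀⠀⠀⠀⠀⠀⠀⠀⠀⠀
⠀⠀⠀⠿⠿⠿⠿⠿⠿⠀
⠀⠀⠀⠿⠿⠿⠿⠿⠿⠀
⠀⠂⠂⠂⠂⣾⠂⠂⠂⠀
⠀⠿⠿⠛⠂⠂⠂⠂⠛⠀
⠀⠿⠿⠂⠂⠂⠂⠂⠂⠀
⠀⠿⠿⠂⠂⠂⠂⠂⠂⠀
⠀⠿⠿⠂⠂⠂⠂⠂⠂⠀

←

⠀⠀⠀⠀⠀⠀⠀⠀⠀⠀
⠀⠀⠀⠀⠀⠀⠀⠀⠀⠀
⠀⠀⠀⠀⠀⠀⠀⠀⠀⠀
⠀⠀⠀⠿⠿⠿⠿⠿⠿⠿
⠀⠀⠀⠿⠿⠿⠿⠿⠿⠿
⠀⠀⠂⠂⠂⣾⠂⠂⠂⠂
⠀⠀⠿⠿⠛⠂⠂⠂⠂⠛
⠀⠀⠿⠿⠂⠂⠂⠂⠂⠂
⠀⠀⠿⠿⠂⠂⠂⠂⠂⠂
⠀⠀⠿⠿⠂⠂⠂⠂⠂⠂

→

⠀⠀⠀⠀⠀⠀⠀⠀⠀⠀
⠀⠀⠀⠀⠀⠀⠀⠀⠀⠀
⠀⠀⠀⠀⠀⠀⠀⠀⠀⠀
⠀⠀⠿⠿⠿⠿⠿⠿⠿⠀
⠀⠀⠿⠿⠿⠿⠿⠿⠿⠀
⠀⠂⠂⠂⠂⣾⠂⠂⠂⠀
⠀⠿⠿⠛⠂⠂⠂⠂⠛⠀
⠀⠿⠿⠂⠂⠂⠂⠂⠂⠀
⠀⠿⠿⠂⠂⠂⠂⠂⠂⠀
⠀⠿⠿⠂⠂⠂⠂⠂⠂⠀

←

⠀⠀⠀⠀⠀⠀⠀⠀⠀⠀
⠀⠀⠀⠀⠀⠀⠀⠀⠀⠀
⠀⠀⠀⠀⠀⠀⠀⠀⠀⠀
⠀⠀⠀⠿⠿⠿⠿⠿⠿⠿
⠀⠀⠀⠿⠿⠿⠿⠿⠿⠿
⠀⠀⠂⠂⠂⣾⠂⠂⠂⠂
⠀⠀⠿⠿⠛⠂⠂⠂⠂⠛
⠀⠀⠿⠿⠂⠂⠂⠂⠂⠂
⠀⠀⠿⠿⠂⠂⠂⠂⠂⠂
⠀⠀⠿⠿⠂⠂⠂⠂⠂⠂

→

⠀⠀⠀⠀⠀⠀⠀⠀⠀⠀
⠀⠀⠀⠀⠀⠀⠀⠀⠀⠀
⠀⠀⠀⠀⠀⠀⠀⠀⠀⠀
⠀⠀⠿⠿⠿⠿⠿⠿⠿⠀
⠀⠀⠿⠿⠿⠿⠿⠿⠿⠀
⠀⠂⠂⠂⠂⣾⠂⠂⠂⠀
⠀⠿⠿⠛⠂⠂⠂⠂⠛⠀
⠀⠿⠿⠂⠂⠂⠂⠂⠂⠀
⠀⠿⠿⠂⠂⠂⠂⠂⠂⠀
⠀⠿⠿⠂⠂⠂⠂⠂⠂⠀

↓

⠀⠀⠀⠀⠀⠀⠀⠀⠀⠀
⠀⠀⠀⠀⠀⠀⠀⠀⠀⠀
⠀⠀⠿⠿⠿⠿⠿⠿⠿⠀
⠀⠀⠿⠿⠿⠿⠿⠿⠿⠀
⠀⠂⠂⠂⠂⠂⠂⠂⠂⠀
⠀⠿⠿⠛⠂⣾⠂⠂⠛⠀
⠀⠿⠿⠂⠂⠂⠂⠂⠂⠀
⠀⠿⠿⠂⠂⠂⠂⠂⠂⠀
⠀⠿⠿⠂⠂⠂⠂⠂⠂⠀
⠀⠂⠂⠂⠂⠂⠂⠂⠂⠀

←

⠀⠀⠀⠀⠀⠀⠀⠀⠀⠀
⠀⠀⠀⠀⠀⠀⠀⠀⠀⠀
⠀⠀⠀⠿⠿⠿⠿⠿⠿⠿
⠀⠀⠀⠿⠿⠿⠿⠿⠿⠿
⠀⠀⠂⠂⠂⠂⠂⠂⠂⠂
⠀⠀⠿⠿⠛⣾⠂⠂⠂⠛
⠀⠀⠿⠿⠂⠂⠂⠂⠂⠂
⠀⠀⠿⠿⠂⠂⠂⠂⠂⠂
⠀⠀⠿⠿⠂⠂⠂⠂⠂⠂
⠀⠀⠂⠂⠂⠂⠂⠂⠂⠂

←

⠀⠀⠀⠀⠀⠀⠀⠀⠀⠀
⠀⠀⠀⠀⠀⠀⠀⠀⠀⠀
⠀⠀⠀⠀⠿⠿⠿⠿⠿⠿
⠀⠀⠀⠿⠿⠿⠿⠿⠿⠿
⠀⠀⠀⠂⠂⠂⠂⠂⠂⠂
⠀⠀⠀⠿⠿⣾⠂⠂⠂⠂
⠀⠀⠀⠿⠿⠂⠂⠂⠂⠂
⠀⠀⠀⠿⠿⠂⠂⠂⠂⠂
⠀⠀⠀⠿⠿⠂⠂⠂⠂⠂
⠀⠀⠀⠂⠂⠂⠂⠂⠂⠂

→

⠀⠀⠀⠀⠀⠀⠀⠀⠀⠀
⠀⠀⠀⠀⠀⠀⠀⠀⠀⠀
⠀⠀⠀⠿⠿⠿⠿⠿⠿⠿
⠀⠀⠿⠿⠿⠿⠿⠿⠿⠿
⠀⠀⠂⠂⠂⠂⠂⠂⠂⠂
⠀⠀⠿⠿⠛⣾⠂⠂⠂⠛
⠀⠀⠿⠿⠂⠂⠂⠂⠂⠂
⠀⠀⠿⠿⠂⠂⠂⠂⠂⠂
⠀⠀⠿⠿⠂⠂⠂⠂⠂⠂
⠀⠀⠂⠂⠂⠂⠂⠂⠂⠂

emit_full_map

⠀⠿⠿⠿⠿⠿⠿⠿
⠿⠿⠿⠿⠿⠿⠿⠿
⠂⠂⠂⠂⠂⠂⠂⠂
⠿⠿⠛⣾⠂⠂⠂⠛
⠿⠿⠂⠂⠂⠂⠂⠂
⠿⠿⠂⠂⠂⠂⠂⠂
⠿⠿⠂⠂⠂⠂⠂⠂
⠂⠂⠂⠂⠂⠂⠂⠂
⠀⠿⠂⠂⠂⠂⠂⠂

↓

⠀⠀⠀⠀⠀⠀⠀⠀⠀⠀
⠀⠀⠀⠿⠿⠿⠿⠿⠿⠿
⠀⠀⠿⠿⠿⠿⠿⠿⠿⠿
⠀⠀⠂⠂⠂⠂⠂⠂⠂⠂
⠀⠀⠿⠿⠛⠂⠂⠂⠂⠛
⠀⠀⠿⠿⠂⣾⠂⠂⠂⠂
⠀⠀⠿⠿⠂⠂⠂⠂⠂⠂
⠀⠀⠿⠿⠂⠂⠂⠂⠂⠂
⠀⠀⠂⠂⠂⠂⠂⠂⠂⠂
⠀⠀⠀⠿⠂⠂⠂⠂⠂⠂

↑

⠀⠀⠀⠀⠀⠀⠀⠀⠀⠀
⠀⠀⠀⠀⠀⠀⠀⠀⠀⠀
⠀⠀⠀⠿⠿⠿⠿⠿⠿⠿
⠀⠀⠿⠿⠿⠿⠿⠿⠿⠿
⠀⠀⠂⠂⠂⠂⠂⠂⠂⠂
⠀⠀⠿⠿⠛⣾⠂⠂⠂⠛
⠀⠀⠿⠿⠂⠂⠂⠂⠂⠂
⠀⠀⠿⠿⠂⠂⠂⠂⠂⠂
⠀⠀⠿⠿⠂⠂⠂⠂⠂⠂
⠀⠀⠂⠂⠂⠂⠂⠂⠂⠂

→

⠀⠀⠀⠀⠀⠀⠀⠀⠀⠀
⠀⠀⠀⠀⠀⠀⠀⠀⠀⠀
⠀⠀⠿⠿⠿⠿⠿⠿⠿⠀
⠀⠿⠿⠿⠿⠿⠿⠿⠿⠀
⠀⠂⠂⠂⠂⠂⠂⠂⠂⠀
⠀⠿⠿⠛⠂⣾⠂⠂⠛⠀
⠀⠿⠿⠂⠂⠂⠂⠂⠂⠀
⠀⠿⠿⠂⠂⠂⠂⠂⠂⠀
⠀⠿⠿⠂⠂⠂⠂⠂⠂⠀
⠀⠂⠂⠂⠂⠂⠂⠂⠂⠀

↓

⠀⠀⠀⠀⠀⠀⠀⠀⠀⠀
⠀⠀⠿⠿⠿⠿⠿⠿⠿⠀
⠀⠿⠿⠿⠿⠿⠿⠿⠿⠀
⠀⠂⠂⠂⠂⠂⠂⠂⠂⠀
⠀⠿⠿⠛⠂⠂⠂⠂⠛⠀
⠀⠿⠿⠂⠂⣾⠂⠂⠂⠀
⠀⠿⠿⠂⠂⠂⠂⠂⠂⠀
⠀⠿⠿⠂⠂⠂⠂⠂⠂⠀
⠀⠂⠂⠂⠂⠂⠂⠂⠂⠀
⠀⠀⠿⠂⠂⠂⠂⠂⠂⠀

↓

⠀⠀⠿⠿⠿⠿⠿⠿⠿⠀
⠀⠿⠿⠿⠿⠿⠿⠿⠿⠀
⠀⠂⠂⠂⠂⠂⠂⠂⠂⠀
⠀⠿⠿⠛⠂⠂⠂⠂⠛⠀
⠀⠿⠿⠂⠂⠂⠂⠂⠂⠀
⠀⠿⠿⠂⠂⣾⠂⠂⠂⠀
⠀⠿⠿⠂⠂⠂⠂⠂⠂⠀
⠀⠂⠂⠂⠂⠂⠂⠂⠂⠀
⠀⠀⠿⠂⠂⠂⠂⠂⠂⠀
⠀⠀⠀⠀⠀⠀⠀⠀⠀⠀

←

⠀⠀⠀⠿⠿⠿⠿⠿⠿⠿
⠀⠀⠿⠿⠿⠿⠿⠿⠿⠿
⠀⠀⠂⠂⠂⠂⠂⠂⠂⠂
⠀⠀⠿⠿⠛⠂⠂⠂⠂⠛
⠀⠀⠿⠿⠂⠂⠂⠂⠂⠂
⠀⠀⠿⠿⠂⣾⠂⠂⠂⠂
⠀⠀⠿⠿⠂⠂⠂⠂⠂⠂
⠀⠀⠂⠂⠂⠂⠂⠂⠂⠂
⠀⠀⠀⠿⠂⠂⠂⠂⠂⠂
⠀⠀⠀⠀⠀⠀⠀⠀⠀⠀

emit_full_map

⠀⠿⠿⠿⠿⠿⠿⠿
⠿⠿⠿⠿⠿⠿⠿⠿
⠂⠂⠂⠂⠂⠂⠂⠂
⠿⠿⠛⠂⠂⠂⠂⠛
⠿⠿⠂⠂⠂⠂⠂⠂
⠿⠿⠂⣾⠂⠂⠂⠂
⠿⠿⠂⠂⠂⠂⠂⠂
⠂⠂⠂⠂⠂⠂⠂⠂
⠀⠿⠂⠂⠂⠂⠂⠂


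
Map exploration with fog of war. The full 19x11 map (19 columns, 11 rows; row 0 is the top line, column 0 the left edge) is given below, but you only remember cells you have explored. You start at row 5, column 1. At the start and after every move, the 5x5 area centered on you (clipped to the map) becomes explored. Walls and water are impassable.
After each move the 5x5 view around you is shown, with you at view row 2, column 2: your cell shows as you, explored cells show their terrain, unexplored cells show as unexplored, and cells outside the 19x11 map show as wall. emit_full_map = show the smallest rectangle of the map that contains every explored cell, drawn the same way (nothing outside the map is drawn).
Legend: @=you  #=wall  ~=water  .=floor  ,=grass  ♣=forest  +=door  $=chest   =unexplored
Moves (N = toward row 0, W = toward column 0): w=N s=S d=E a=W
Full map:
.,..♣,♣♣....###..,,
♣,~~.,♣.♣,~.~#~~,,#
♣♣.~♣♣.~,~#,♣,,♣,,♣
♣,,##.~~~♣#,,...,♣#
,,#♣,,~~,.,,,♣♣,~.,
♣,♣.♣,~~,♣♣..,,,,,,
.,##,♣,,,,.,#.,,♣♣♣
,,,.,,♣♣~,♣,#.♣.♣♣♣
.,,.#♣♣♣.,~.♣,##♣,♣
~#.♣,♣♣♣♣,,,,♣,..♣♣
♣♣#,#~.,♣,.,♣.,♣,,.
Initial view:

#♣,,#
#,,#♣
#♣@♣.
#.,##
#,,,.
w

#♣♣.~
#♣,,#
#,@#♣
#♣,♣.
#.,##

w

#♣,~~
#♣♣.~
#♣@,#
#,,#♣
#♣,♣.

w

#.,..
#♣,~~
#♣@.~
#♣,,#
#,,#♣

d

.,..♣
♣,~~.
♣♣@~♣
♣,,##
,,#♣,

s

♣,~~.
♣♣.~♣
♣,@##
,,#♣,
♣,♣.♣

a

#♣,~~
#♣♣.~
#♣@,#
#,,#♣
#♣,♣.

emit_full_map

.,..♣
♣,~~.
♣♣.~♣
♣@,##
,,#♣,
♣,♣.♣
.,## 
,,,. 

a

##♣,~
##♣♣.
##@,,
##,,#
##♣,♣

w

##.,.
##♣,~
##@♣.
##♣,,
##,,#

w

#####
##.,.
##@,~
##♣♣.
##♣,,

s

##.,.
##♣,~
##@♣.
##♣,,
##,,#

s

##♣,~
##♣♣.
##@,,
##,,#
##♣,♣


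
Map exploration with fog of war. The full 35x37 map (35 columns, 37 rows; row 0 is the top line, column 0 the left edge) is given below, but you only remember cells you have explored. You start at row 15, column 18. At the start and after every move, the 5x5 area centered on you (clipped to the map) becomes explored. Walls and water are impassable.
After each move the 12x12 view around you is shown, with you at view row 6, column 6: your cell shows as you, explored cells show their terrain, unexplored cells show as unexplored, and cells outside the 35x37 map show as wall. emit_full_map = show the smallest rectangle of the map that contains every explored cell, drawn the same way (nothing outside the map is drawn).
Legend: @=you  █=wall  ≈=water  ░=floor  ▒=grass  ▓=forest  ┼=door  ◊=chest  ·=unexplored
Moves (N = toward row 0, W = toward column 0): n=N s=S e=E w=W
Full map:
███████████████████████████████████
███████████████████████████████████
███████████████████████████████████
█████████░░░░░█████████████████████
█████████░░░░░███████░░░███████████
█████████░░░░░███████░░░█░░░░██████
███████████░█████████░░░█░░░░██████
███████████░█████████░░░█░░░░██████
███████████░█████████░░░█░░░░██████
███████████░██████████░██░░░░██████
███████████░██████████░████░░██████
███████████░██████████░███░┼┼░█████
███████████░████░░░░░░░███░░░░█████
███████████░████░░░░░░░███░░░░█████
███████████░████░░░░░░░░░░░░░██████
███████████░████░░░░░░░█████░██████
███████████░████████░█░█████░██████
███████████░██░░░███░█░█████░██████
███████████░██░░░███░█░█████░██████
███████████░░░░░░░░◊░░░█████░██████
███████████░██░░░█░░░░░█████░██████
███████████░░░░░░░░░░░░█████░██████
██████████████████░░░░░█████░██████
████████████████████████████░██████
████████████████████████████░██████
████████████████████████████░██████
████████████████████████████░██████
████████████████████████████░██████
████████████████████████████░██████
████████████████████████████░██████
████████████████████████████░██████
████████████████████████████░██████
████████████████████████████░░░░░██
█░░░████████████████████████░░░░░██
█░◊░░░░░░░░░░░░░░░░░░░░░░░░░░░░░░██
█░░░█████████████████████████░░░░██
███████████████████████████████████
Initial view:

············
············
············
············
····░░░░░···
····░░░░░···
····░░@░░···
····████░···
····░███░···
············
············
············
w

············
············
············
············
····█░░░░░··
····█░░░░░··
····█░@░░░··
····█████░··
····░░███░··
············
············
············

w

············
············
············
············
····██░░░░░·
····██░░░░░·
····██@░░░░·
····██████░·
····░░░███░·
············
············
············

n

············
············
············
············
····██░░░···
····██░░░░░·
····██@░░░░·
····██░░░░░·
····██████░·
····░░░███░·
············
············

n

············
············
············
············
····█████···
····██░░░···
····██@░░░░·
····██░░░░░·
····██░░░░░·
····██████░·
····░░░███░·
············

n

············
············
············
············
····█████···
····█████···
····██@░░···
····██░░░░░·
····██░░░░░·
····██░░░░░·
····██████░·
····░░░███░·

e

············
············
············
············
···██████···
···██████···
···██░@░░···
···██░░░░░··
···██░░░░░··
···██░░░░░··
···██████░··
···░░░███░··

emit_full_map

██████·
██████·
██░@░░·
██░░░░░
██░░░░░
██░░░░░
██████░
░░░███░

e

············
············
············
············
··███████···
··███████···
··██░░@░░···
··██░░░░░···
··██░░░░░···
··██░░░░░···
··██████░···
··░░░███░···

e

············
············
············
············
·████████···
·████████···
·██░░░@░░···
·██░░░░░░···
·██░░░░░░···
·██░░░░░····
·██████░····
·░░░███░····

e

············
············
············
············
████████░···
████████░···
██░░░░@░░···
██░░░░░░░···
██░░░░░░░···
██░░░░░·····
██████░·····
░░░███░·····

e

············
············
············
············
███████░█···
███████░█···
█░░░░░@░█···
█░░░░░░░█···
█░░░░░░░░···
█░░░░░······
█████░······
░░███░······

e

············
············
············
············
██████░██···
██████░██···
░░░░░░@██···
░░░░░░░██···
░░░░░░░░░···
░░░░░·······
████░·······
░███░·······

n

············
············
············
············
····██░██···
██████░██···
██████@██···
░░░░░░░██···
░░░░░░░██···
░░░░░░░░░···
░░░░░·······
████░·······

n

············
············
············
············
····█░░░█···
····██░██···
██████@██···
██████░██···
░░░░░░░██···
░░░░░░░██···
░░░░░░░░░···
░░░░░·······

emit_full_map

······█░░░█
······██░██
████████@██
████████░██
██░░░░░░░██
██░░░░░░░██
██░░░░░░░░░
██░░░░░····
██████░····
░░░███░····

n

············
············
············
············
····█░░░█···
····█░░░█···
····██@██···
██████░██···
██████░██···
░░░░░░░██···
░░░░░░░██···
░░░░░░░░░···

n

············
············
············
············
····█░░░█···
····█░░░█···
····█░@░█···
····██░██···
██████░██···
██████░██···
░░░░░░░██···
░░░░░░░██···

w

············
············
············
············
····██░░░█··
····██░░░█··
····██@░░█··
····███░██··
███████░██··
███████░██··
█░░░░░░░██··
█░░░░░░░██··

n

············
············
············
············
····██░░░···
····██░░░█··
····██@░░█··
····██░░░█··
····███░██··
███████░██··
███████░██··
█░░░░░░░██··

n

············
············
············
············
····██░░░···
····██░░░···
····██@░░█··
····██░░░█··
····██░░░█··
····███░██··
███████░██··
███████░██··

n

████████████
············
············
············
····█████···
····██░░░···
····██@░░···
····██░░░█··
····██░░░█··
····██░░░█··
····███░██··
███████░██··

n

████████████
████████████
············
············
····█████···
····█████···
····██@░░···
····██░░░···
····██░░░█··
····██░░░█··
····██░░░█··
····███░██··

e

████████████
████████████
············
············
···██████···
···██████···
···██░@░█···
···██░░░█···
···██░░░█···
···██░░░█···
···██░░░█···
···███░██···

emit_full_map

·····██████
·····██████
·····██░@░█
·····██░░░█
·····██░░░█
·····██░░░█
·····██░░░█
·····███░██
████████░██
████████░██
██░░░░░░░██
██░░░░░░░██
██░░░░░░░░░
██░░░░░····
██████░····
░░░███░····

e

████████████
████████████
············
············
··███████···
··███████···
··██░░@██···
··██░░░█░···
··██░░░█░···
··██░░░█····
··██░░░█····
··███░██····

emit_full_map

·····███████
·····███████
·····██░░@██
·····██░░░█░
·····██░░░█░
·····██░░░█·
·····██░░░█·
·····███░██·
████████░██·
████████░██·
██░░░░░░░██·
██░░░░░░░██·
██░░░░░░░░░·
██░░░░░·····
██████░·····
░░░███░·····
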